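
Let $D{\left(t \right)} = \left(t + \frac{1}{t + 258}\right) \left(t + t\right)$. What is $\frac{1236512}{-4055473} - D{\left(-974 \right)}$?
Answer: $- \frac{1377346301892783}{725929667} \approx -1.8974 \cdot 10^{6}$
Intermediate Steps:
$D{\left(t \right)} = 2 t \left(t + \frac{1}{258 + t}\right)$ ($D{\left(t \right)} = \left(t + \frac{1}{258 + t}\right) 2 t = 2 t \left(t + \frac{1}{258 + t}\right)$)
$\frac{1236512}{-4055473} - D{\left(-974 \right)} = \frac{1236512}{-4055473} - 2 \left(-974\right) \frac{1}{258 - 974} \left(1 + \left(-974\right)^{2} + 258 \left(-974\right)\right) = 1236512 \left(- \frac{1}{4055473}\right) - 2 \left(-974\right) \frac{1}{-716} \left(1 + 948676 - 251292\right) = - \frac{1236512}{4055473} - 2 \left(-974\right) \left(- \frac{1}{716}\right) 697385 = - \frac{1236512}{4055473} - \frac{339626495}{179} = - \frac{1377346301892783}{725929667}$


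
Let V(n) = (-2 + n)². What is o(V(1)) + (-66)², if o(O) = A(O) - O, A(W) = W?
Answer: 4356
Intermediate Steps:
o(O) = 0 (o(O) = O - O = 0)
o(V(1)) + (-66)² = 0 + (-66)² = 0 + 4356 = 4356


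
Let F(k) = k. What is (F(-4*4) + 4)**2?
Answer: 144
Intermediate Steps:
(F(-4*4) + 4)**2 = (-4*4 + 4)**2 = (-16 + 4)**2 = (-12)**2 = 144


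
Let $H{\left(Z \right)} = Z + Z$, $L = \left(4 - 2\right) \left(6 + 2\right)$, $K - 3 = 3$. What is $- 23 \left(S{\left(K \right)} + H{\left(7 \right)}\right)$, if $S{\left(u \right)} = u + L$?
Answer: $-828$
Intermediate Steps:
$K = 6$ ($K = 3 + 3 = 6$)
$L = 16$ ($L = 2 \cdot 8 = 16$)
$H{\left(Z \right)} = 2 Z$
$S{\left(u \right)} = 16 + u$ ($S{\left(u \right)} = u + 16 = 16 + u$)
$- 23 \left(S{\left(K \right)} + H{\left(7 \right)}\right) = - 23 \left(\left(16 + 6\right) + 2 \cdot 7\right) = - 23 \left(22 + 14\right) = \left(-23\right) 36 = -828$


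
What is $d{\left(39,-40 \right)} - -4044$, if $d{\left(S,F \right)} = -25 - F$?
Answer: $4059$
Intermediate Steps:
$d{\left(39,-40 \right)} - -4044 = \left(-25 - -40\right) - -4044 = \left(-25 + 40\right) + 4044 = 15 + 4044 = 4059$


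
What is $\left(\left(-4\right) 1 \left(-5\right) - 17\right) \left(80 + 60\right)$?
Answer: $420$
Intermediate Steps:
$\left(\left(-4\right) 1 \left(-5\right) - 17\right) \left(80 + 60\right) = \left(\left(-4\right) \left(-5\right) - 17\right) 140 = \left(20 - 17\right) 140 = 3 \cdot 140 = 420$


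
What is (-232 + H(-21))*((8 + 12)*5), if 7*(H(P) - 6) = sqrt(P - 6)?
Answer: -22600 + 300*I*sqrt(3)/7 ≈ -22600.0 + 74.231*I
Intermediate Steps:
H(P) = 6 + sqrt(-6 + P)/7 (H(P) = 6 + sqrt(P - 6)/7 = 6 + sqrt(-6 + P)/7)
(-232 + H(-21))*((8 + 12)*5) = (-232 + (6 + sqrt(-6 - 21)/7))*((8 + 12)*5) = (-232 + (6 + sqrt(-27)/7))*(20*5) = (-232 + (6 + (3*I*sqrt(3))/7))*100 = (-232 + (6 + 3*I*sqrt(3)/7))*100 = (-226 + 3*I*sqrt(3)/7)*100 = -22600 + 300*I*sqrt(3)/7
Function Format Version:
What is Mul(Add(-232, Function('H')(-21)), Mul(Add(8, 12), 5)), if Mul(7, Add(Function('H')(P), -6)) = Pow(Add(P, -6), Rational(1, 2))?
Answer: Add(-22600, Mul(Rational(300, 7), I, Pow(3, Rational(1, 2)))) ≈ Add(-22600., Mul(74.231, I))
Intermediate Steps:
Function('H')(P) = Add(6, Mul(Rational(1, 7), Pow(Add(-6, P), Rational(1, 2)))) (Function('H')(P) = Add(6, Mul(Rational(1, 7), Pow(Add(P, -6), Rational(1, 2)))) = Add(6, Mul(Rational(1, 7), Pow(Add(-6, P), Rational(1, 2)))))
Mul(Add(-232, Function('H')(-21)), Mul(Add(8, 12), 5)) = Mul(Add(-232, Add(6, Mul(Rational(1, 7), Pow(Add(-6, -21), Rational(1, 2))))), Mul(Add(8, 12), 5)) = Mul(Add(-232, Add(6, Mul(Rational(1, 7), Pow(-27, Rational(1, 2))))), Mul(20, 5)) = Mul(Add(-232, Add(6, Mul(Rational(1, 7), Mul(3, I, Pow(3, Rational(1, 2)))))), 100) = Mul(Add(-232, Add(6, Mul(Rational(3, 7), I, Pow(3, Rational(1, 2))))), 100) = Mul(Add(-226, Mul(Rational(3, 7), I, Pow(3, Rational(1, 2)))), 100) = Add(-22600, Mul(Rational(300, 7), I, Pow(3, Rational(1, 2))))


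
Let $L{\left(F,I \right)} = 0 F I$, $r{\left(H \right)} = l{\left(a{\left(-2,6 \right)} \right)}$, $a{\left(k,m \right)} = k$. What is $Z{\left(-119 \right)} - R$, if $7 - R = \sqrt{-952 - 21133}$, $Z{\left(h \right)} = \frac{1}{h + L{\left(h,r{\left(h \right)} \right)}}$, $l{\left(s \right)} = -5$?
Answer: $- \frac{834}{119} + i \sqrt{22085} \approx -7.0084 + 148.61 i$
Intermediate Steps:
$r{\left(H \right)} = -5$
$L{\left(F,I \right)} = 0$ ($L{\left(F,I \right)} = 0 I = 0$)
$Z{\left(h \right)} = \frac{1}{h}$ ($Z{\left(h \right)} = \frac{1}{h + 0} = \frac{1}{h}$)
$R = 7 - i \sqrt{22085}$ ($R = 7 - \sqrt{-952 - 21133} = 7 - \sqrt{-22085} = 7 - i \sqrt{22085} \approx 7.0 - 148.61 i$)
$Z{\left(-119 \right)} - R = \frac{1}{-119} - \left(7 - i \sqrt{22085}\right) = - \frac{1}{119} - \left(7 - i \sqrt{22085}\right) = - \frac{834}{119} + i \sqrt{22085}$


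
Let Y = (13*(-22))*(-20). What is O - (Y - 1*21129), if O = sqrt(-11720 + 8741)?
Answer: 15409 + 3*I*sqrt(331) ≈ 15409.0 + 54.58*I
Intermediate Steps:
Y = 5720 (Y = -286*(-20) = 5720)
O = 3*I*sqrt(331) (O = sqrt(-2979) = 3*I*sqrt(331) ≈ 54.58*I)
O - (Y - 1*21129) = 3*I*sqrt(331) - (5720 - 1*21129) = 3*I*sqrt(331) - (5720 - 21129) = 3*I*sqrt(331) - 1*(-15409) = 3*I*sqrt(331) + 15409 = 15409 + 3*I*sqrt(331)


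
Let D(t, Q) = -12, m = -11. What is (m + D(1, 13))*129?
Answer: -2967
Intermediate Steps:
(m + D(1, 13))*129 = (-11 - 12)*129 = -23*129 = -2967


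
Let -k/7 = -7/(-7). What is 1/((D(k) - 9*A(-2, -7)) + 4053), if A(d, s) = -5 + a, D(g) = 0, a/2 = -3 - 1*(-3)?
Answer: 1/4098 ≈ 0.00024402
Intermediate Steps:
k = -7 (k = -(-49)/(-7) = -(-49)*(-1)/7 = -7*1 = -7)
a = 0 (a = 2*(-3 - 1*(-3)) = 2*(-3 + 3) = 2*0 = 0)
A(d, s) = -5 (A(d, s) = -5 + 0 = -5)
1/((D(k) - 9*A(-2, -7)) + 4053) = 1/((0 - 9*(-5)) + 4053) = 1/((0 + 45) + 4053) = 1/(45 + 4053) = 1/4098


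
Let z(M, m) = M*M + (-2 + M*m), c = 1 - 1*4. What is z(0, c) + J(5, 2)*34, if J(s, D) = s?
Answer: 168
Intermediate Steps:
c = -3 (c = 1 - 4 = -3)
z(M, m) = -2 + M² + M*m (z(M, m) = M² + (-2 + M*m) = -2 + M² + M*m)
z(0, c) + J(5, 2)*34 = (-2 + 0² + 0*(-3)) + 5*34 = (-2 + 0 + 0) + 170 = -2 + 170 = 168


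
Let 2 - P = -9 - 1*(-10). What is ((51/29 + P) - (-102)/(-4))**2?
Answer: 1739761/3364 ≈ 517.17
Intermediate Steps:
P = 1 (P = 2 - (-9 - 1*(-10)) = 2 - (-9 + 10) = 2 - 1*1 = 2 - 1 = 1)
((51/29 + P) - (-102)/(-4))**2 = ((51/29 + 1) - (-102)/(-4))**2 = ((51*(1/29) + 1) - (-102)*(-1)/4)**2 = ((51/29 + 1) - 1*51/2)**2 = (80/29 - 51/2)**2 = (-1319/58)**2 = 1739761/3364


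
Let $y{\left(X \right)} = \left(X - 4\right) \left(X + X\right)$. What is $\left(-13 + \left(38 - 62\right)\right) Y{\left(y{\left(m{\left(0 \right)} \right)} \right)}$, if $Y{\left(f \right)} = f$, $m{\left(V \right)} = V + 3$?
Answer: $222$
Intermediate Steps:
$m{\left(V \right)} = 3 + V$
$y{\left(X \right)} = 2 X \left(-4 + X\right)$ ($y{\left(X \right)} = \left(-4 + X\right) 2 X = 2 X \left(-4 + X\right)$)
$\left(-13 + \left(38 - 62\right)\right) Y{\left(y{\left(m{\left(0 \right)} \right)} \right)} = \left(-13 + \left(38 - 62\right)\right) 2 \left(3 + 0\right) \left(-4 + \left(3 + 0\right)\right) = \left(-13 - 24\right) 2 \cdot 3 \left(-4 + 3\right) = - 37 \cdot 2 \cdot 3 \left(-1\right) = \left(-37\right) \left(-6\right) = 222$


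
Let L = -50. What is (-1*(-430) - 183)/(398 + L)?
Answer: 247/348 ≈ 0.70977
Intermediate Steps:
(-1*(-430) - 183)/(398 + L) = (-1*(-430) - 183)/(398 - 50) = (430 - 183)/348 = 247*(1/348) = 247/348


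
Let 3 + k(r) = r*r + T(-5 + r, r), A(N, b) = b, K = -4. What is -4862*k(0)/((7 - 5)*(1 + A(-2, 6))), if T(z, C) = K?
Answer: 2431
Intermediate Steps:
T(z, C) = -4
k(r) = -7 + r² (k(r) = -3 + (r*r - 4) = -3 + (r² - 4) = -3 + (-4 + r²) = -7 + r²)
-4862*k(0)/((7 - 5)*(1 + A(-2, 6))) = -4862*(-7 + 0²)/((7 - 5)*(1 + 6)) = -4862*(-7 + 0)/(2*7) = -(-34034)/14 = -4862*(-½) = 2431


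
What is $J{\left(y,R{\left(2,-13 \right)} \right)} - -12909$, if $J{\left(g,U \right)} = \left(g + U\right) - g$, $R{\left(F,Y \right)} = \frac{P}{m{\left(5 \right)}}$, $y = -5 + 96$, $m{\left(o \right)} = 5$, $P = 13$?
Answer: $\frac{64558}{5} \approx 12912.0$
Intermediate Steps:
$y = 91$
$R{\left(F,Y \right)} = \frac{13}{5}$
$J{\left(g,U \right)} = U$ ($J{\left(g,U \right)} = \left(U + g\right) - g = U$)
$J{\left(y,R{\left(2,-13 \right)} \right)} - -12909 = \frac{13}{5} - -12909 = \frac{13}{5} + 12909 = \frac{64558}{5}$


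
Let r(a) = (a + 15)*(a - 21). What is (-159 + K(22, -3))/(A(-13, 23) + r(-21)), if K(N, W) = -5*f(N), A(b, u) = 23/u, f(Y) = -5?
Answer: -134/253 ≈ -0.52964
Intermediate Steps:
r(a) = (-21 + a)*(15 + a) (r(a) = (15 + a)*(-21 + a) = (-21 + a)*(15 + a))
K(N, W) = 25 (K(N, W) = -5*(-5) = 25)
(-159 + K(22, -3))/(A(-13, 23) + r(-21)) = (-159 + 25)/(23/23 + (-315 + (-21)² - 6*(-21))) = -134/(23*(1/23) + (-315 + 441 + 126)) = -134/(1 + 252) = -134/253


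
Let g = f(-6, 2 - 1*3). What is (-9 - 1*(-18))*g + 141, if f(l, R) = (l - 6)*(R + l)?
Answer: 897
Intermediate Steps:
f(l, R) = (-6 + l)*(R + l)
g = 84 (g = (-6)² - 6*(2 - 1*3) - 6*(-6) + (2 - 1*3)*(-6) = 36 - 6*(2 - 3) + 36 + (2 - 3)*(-6) = 36 - 6*(-1) + 36 - 1*(-6) = 36 + 6 + 36 + 6 = 84)
(-9 - 1*(-18))*g + 141 = (-9 - 1*(-18))*84 + 141 = (-9 + 18)*84 + 141 = 9*84 + 141 = 756 + 141 = 897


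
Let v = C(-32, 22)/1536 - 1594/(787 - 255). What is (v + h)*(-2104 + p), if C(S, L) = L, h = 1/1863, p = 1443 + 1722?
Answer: -200649144457/63431424 ≈ -3163.2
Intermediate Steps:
p = 3165
h = 1/1863 ≈ 0.00053677
v = -304585/102144 (v = 22/1536 - 1594/(787 - 255) = 22*(1/1536) - 1594/532 = 11/768 - 1594*1/532 = 11/768 - 797/266 = -304585/102144 ≈ -2.9819)
(v + h)*(-2104 + p) = (-304585/102144 + 1/1863)*(-2104 + 3165) = -189113237/63431424*1061 = -200649144457/63431424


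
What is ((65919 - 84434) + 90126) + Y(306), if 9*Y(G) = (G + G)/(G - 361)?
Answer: 3938537/55 ≈ 71610.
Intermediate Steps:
Y(G) = 2*G/(9*(-361 + G)) (Y(G) = ((G + G)/(G - 361))/9 = ((2*G)/(-361 + G))/9 = (2*G/(-361 + G))/9 = 2*G/(9*(-361 + G)))
((65919 - 84434) + 90126) + Y(306) = ((65919 - 84434) + 90126) + (2/9)*306/(-361 + 306) = (-18515 + 90126) + (2/9)*306/(-55) = 71611 + (2/9)*306*(-1/55) = 71611 - 68/55 = 3938537/55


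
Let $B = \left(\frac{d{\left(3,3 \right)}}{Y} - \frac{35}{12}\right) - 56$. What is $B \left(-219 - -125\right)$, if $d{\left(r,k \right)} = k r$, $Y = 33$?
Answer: $\frac{363827}{66} \approx 5512.5$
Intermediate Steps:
$B = - \frac{7741}{132}$ ($B = \left(\frac{3 \cdot 3}{33} - \frac{35}{12}\right) - 56 = \left(9 \cdot \frac{1}{33} - \frac{35}{12}\right) - 56 = \left(\frac{3}{11} - \frac{35}{12}\right) - 56 = - \frac{349}{132} - 56 = - \frac{7741}{132} \approx -58.644$)
$B \left(-219 - -125\right) = - \frac{7741 \left(-219 - -125\right)}{132} = - \frac{7741 \left(-219 + 125\right)}{132} = \left(- \frac{7741}{132}\right) \left(-94\right) = \frac{363827}{66}$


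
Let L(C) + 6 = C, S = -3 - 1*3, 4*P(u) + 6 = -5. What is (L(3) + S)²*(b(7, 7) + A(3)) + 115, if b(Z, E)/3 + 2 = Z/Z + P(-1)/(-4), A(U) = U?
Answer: 4513/16 ≈ 282.06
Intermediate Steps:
P(u) = -11/4 (P(u) = -3/2 + (¼)*(-5) = -3/2 - 5/4 = -11/4)
S = -6 (S = -3 - 3 = -6)
L(C) = -6 + C
b(Z, E) = -15/16 (b(Z, E) = -6 + 3*(Z/Z - 11/4/(-4)) = -6 + 3*(1 - 11/4*(-¼)) = -6 + 3*(1 + 11/16) = -6 + 3*(27/16) = -6 + 81/16 = -15/16)
(L(3) + S)²*(b(7, 7) + A(3)) + 115 = ((-6 + 3) - 6)²*(-15/16 + 3) + 115 = (-3 - 6)²*(33/16) + 115 = (-9)²*(33/16) + 115 = 81*(33/16) + 115 = 2673/16 + 115 = 4513/16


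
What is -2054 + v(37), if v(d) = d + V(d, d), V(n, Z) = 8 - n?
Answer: -2046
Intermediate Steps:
v(d) = 8 (v(d) = d + (8 - d) = 8)
-2054 + v(37) = -2054 + 8 = -2046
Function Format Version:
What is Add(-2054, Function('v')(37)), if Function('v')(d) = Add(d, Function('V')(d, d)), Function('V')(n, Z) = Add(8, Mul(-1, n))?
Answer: -2046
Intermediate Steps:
Function('v')(d) = 8 (Function('v')(d) = Add(d, Add(8, Mul(-1, d))) = 8)
Add(-2054, Function('v')(37)) = Add(-2054, 8) = -2046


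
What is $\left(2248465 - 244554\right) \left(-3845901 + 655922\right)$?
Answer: $-6392434007869$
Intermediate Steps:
$\left(2248465 - 244554\right) \left(-3845901 + 655922\right) = 2003911 \left(-3189979\right) = -6392434007869$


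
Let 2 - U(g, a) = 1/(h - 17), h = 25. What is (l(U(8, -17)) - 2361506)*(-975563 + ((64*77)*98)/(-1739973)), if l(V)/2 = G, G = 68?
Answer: 4008316391728437910/1739973 ≈ 2.3037e+12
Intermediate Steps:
U(g, a) = 15/8 (U(g, a) = 2 - 1/(25 - 17) = 2 - 1/8 = 15/8)
l(V) = 136 (l(V) = 2*68 = 136)
(l(U(8, -17)) - 2361506)*(-975563 + ((64*77)*98)/(-1739973)) = (136 - 2361506)*(-975563 + ((64*77)*98)/(-1739973)) = -2361370*(-975563 + (4928*98)*(-1/1739973)) = -2361370*(-975563 + 482944*(-1/1739973)) = -2361370*(-975563 - 482944/1739973) = -2361370*(-1697453762743/1739973) = 4008316391728437910/1739973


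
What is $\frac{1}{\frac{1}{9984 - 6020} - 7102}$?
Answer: $- \frac{3964}{28152327} \approx -0.00014081$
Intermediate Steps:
$\frac{1}{\frac{1}{9984 - 6020} - 7102} = \frac{1}{\frac{1}{3964} - 7102} = \frac{1}{- \frac{28152327}{3964}} = - \frac{3964}{28152327}$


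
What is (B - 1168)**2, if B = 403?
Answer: 585225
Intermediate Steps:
(B - 1168)**2 = (403 - 1168)**2 = (-765)**2 = 585225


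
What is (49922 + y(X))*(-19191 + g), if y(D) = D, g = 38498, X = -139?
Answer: 961160381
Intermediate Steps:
(49922 + y(X))*(-19191 + g) = (49922 - 139)*(-19191 + 38498) = 49783*19307 = 961160381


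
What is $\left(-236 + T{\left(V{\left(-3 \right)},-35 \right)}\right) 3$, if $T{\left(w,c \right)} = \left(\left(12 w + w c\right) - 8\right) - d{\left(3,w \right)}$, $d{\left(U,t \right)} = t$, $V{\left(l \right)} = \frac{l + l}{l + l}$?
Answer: $-804$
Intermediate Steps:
$V{\left(l \right)} = 1$ ($V{\left(l \right)} = \frac{2 l}{2 l} = 2 l \frac{1}{2 l} = 1$)
$T{\left(w,c \right)} = -8 + 11 w + c w$ ($T{\left(w,c \right)} = \left(\left(12 w + w c\right) - 8\right) - w = \left(\left(12 w + c w\right) - 8\right) - w = \left(-8 + 12 w + c w\right) - w = -8 + 11 w + c w$)
$\left(-236 + T{\left(V{\left(-3 \right)},-35 \right)}\right) 3 = \left(-236 - 32\right) 3 = \left(-268\right) 3 = -804$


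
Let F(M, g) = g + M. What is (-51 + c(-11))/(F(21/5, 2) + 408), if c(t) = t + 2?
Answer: -300/2071 ≈ -0.14486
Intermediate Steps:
F(M, g) = M + g
c(t) = 2 + t
(-51 + c(-11))/(F(21/5, 2) + 408) = (-51 + (2 - 11))/((21/5 + 2) + 408) = (-51 - 9)/((21*(⅕) + 2) + 408) = -60/((21/5 + 2) + 408) = -60/(31/5 + 408) = -60/2071/5 = -60*5/2071 = -300/2071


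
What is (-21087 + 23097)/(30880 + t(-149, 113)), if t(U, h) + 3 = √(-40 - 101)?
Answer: 6206277/95338927 - 201*I*√141/95338927 ≈ 0.065097 - 2.5034e-5*I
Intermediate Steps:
t(U, h) = -3 + I*√141 (t(U, h) = -3 + √(-40 - 101) = -3 + √(-141) = -3 + I*√141)
(-21087 + 23097)/(30880 + t(-149, 113)) = (-21087 + 23097)/(30880 + (-3 + I*√141)) = 2010/(30877 + I*√141)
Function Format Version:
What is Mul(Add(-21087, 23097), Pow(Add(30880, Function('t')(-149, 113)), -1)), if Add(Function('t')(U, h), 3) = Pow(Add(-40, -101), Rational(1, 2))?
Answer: Add(Rational(6206277, 95338927), Mul(Rational(-201, 95338927), I, Pow(141, Rational(1, 2)))) ≈ Add(0.065097, Mul(-2.5034e-5, I))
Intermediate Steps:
Function('t')(U, h) = Add(-3, Mul(I, Pow(141, Rational(1, 2)))) (Function('t')(U, h) = Add(-3, Pow(Add(-40, -101), Rational(1, 2))) = Add(-3, Pow(-141, Rational(1, 2))) = Add(-3, Mul(I, Pow(141, Rational(1, 2)))))
Mul(Add(-21087, 23097), Pow(Add(30880, Function('t')(-149, 113)), -1)) = Mul(Add(-21087, 23097), Pow(Add(30880, Add(-3, Mul(I, Pow(141, Rational(1, 2))))), -1)) = Mul(2010, Pow(Add(30877, Mul(I, Pow(141, Rational(1, 2)))), -1))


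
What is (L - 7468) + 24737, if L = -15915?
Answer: 1354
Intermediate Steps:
(L - 7468) + 24737 = (-15915 - 7468) + 24737 = -23383 + 24737 = 1354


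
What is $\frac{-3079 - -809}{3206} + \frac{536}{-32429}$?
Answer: $- \frac{37666123}{51983687} \approx -0.72458$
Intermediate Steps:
$\frac{-3079 - -809}{3206} + \frac{536}{-32429} = \left(-3079 + 809\right) \frac{1}{3206} + 536 \left(- \frac{1}{32429}\right) = \left(-2270\right) \frac{1}{3206} - \frac{536}{32429} = - \frac{1135}{1603} - \frac{536}{32429} = - \frac{37666123}{51983687}$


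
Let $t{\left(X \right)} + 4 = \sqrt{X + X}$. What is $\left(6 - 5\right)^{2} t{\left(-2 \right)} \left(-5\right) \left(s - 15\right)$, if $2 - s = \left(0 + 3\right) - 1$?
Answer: $-300 + 150 i \approx -300.0 + 150.0 i$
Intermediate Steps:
$t{\left(X \right)} = -4 + \sqrt{2} \sqrt{X}$ ($t{\left(X \right)} = -4 + \sqrt{X + X} = -4 + \sqrt{2 X} = -4 + \sqrt{2} \sqrt{X}$)
$s = 0$ ($s = 2 - \left(\left(0 + 3\right) - 1\right) = 2 - \left(3 - 1\right) = 2 - 2 = 0$)
$\left(6 - 5\right)^{2} t{\left(-2 \right)} \left(-5\right) \left(s - 15\right) = \left(6 - 5\right)^{2} \left(-4 + \sqrt{2} \sqrt{-2}\right) \left(-5\right) \left(0 - 15\right) = 1^{2} \left(-4 + \sqrt{2} i \sqrt{2}\right) \left(-5\right) \left(-15\right) = 1 \left(-4 + 2 i\right) \left(-5\right) \left(-15\right) = \left(-4 + 2 i\right) \left(-5\right) \left(-15\right) = \left(20 - 10 i\right) \left(-15\right) = -300 + 150 i$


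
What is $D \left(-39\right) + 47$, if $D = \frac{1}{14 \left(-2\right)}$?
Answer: $\frac{1355}{28} \approx 48.393$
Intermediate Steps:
$D = - \frac{1}{28}$ ($D = \frac{1}{-28} = - \frac{1}{28} \approx -0.035714$)
$D \left(-39\right) + 47 = \left(- \frac{1}{28}\right) \left(-39\right) + 47 = \frac{39}{28} + 47 = \frac{1355}{28}$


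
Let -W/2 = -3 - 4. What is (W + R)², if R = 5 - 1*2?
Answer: 289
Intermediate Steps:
R = 3 (R = 5 - 2 = 3)
W = 14 (W = -2*(-3 - 4) = -2*(-7) = 14)
(W + R)² = (14 + 3)² = 17² = 289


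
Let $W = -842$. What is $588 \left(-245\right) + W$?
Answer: $-144902$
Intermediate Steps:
$588 \left(-245\right) + W = 588 \left(-245\right) - 842 = -144060 - 842 = -144902$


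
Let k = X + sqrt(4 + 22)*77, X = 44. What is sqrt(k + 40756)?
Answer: sqrt(40800 + 77*sqrt(26)) ≈ 202.96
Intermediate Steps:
k = 44 + 77*sqrt(26) (k = 44 + sqrt(4 + 22)*77 = 44 + sqrt(26)*77 = 44 + 77*sqrt(26) ≈ 436.62)
sqrt(k + 40756) = sqrt((44 + 77*sqrt(26)) + 40756) = sqrt(40800 + 77*sqrt(26))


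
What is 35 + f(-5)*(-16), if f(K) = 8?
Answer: -93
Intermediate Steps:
35 + f(-5)*(-16) = 35 + 8*(-16) = 35 - 128 = -93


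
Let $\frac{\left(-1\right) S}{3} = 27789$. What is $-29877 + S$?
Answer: $-113244$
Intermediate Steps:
$S = -83367$ ($S = \left(-3\right) 27789 = -83367$)
$-29877 + S = -29877 - 83367 = -113244$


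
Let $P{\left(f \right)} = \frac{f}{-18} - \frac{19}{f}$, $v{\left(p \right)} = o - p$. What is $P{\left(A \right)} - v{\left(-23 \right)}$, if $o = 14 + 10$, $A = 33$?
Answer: $- \frac{1087}{22} \approx -49.409$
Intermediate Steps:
$o = 24$
$v{\left(p \right)} = 24 - p$
$P{\left(f \right)} = - \frac{19}{f} - \frac{f}{18}$ ($P{\left(f \right)} = f \left(- \frac{1}{18}\right) - \frac{19}{f} = - \frac{f}{18} - \frac{19}{f} = - \frac{19}{f} - \frac{f}{18}$)
$P{\left(A \right)} - v{\left(-23 \right)} = \left(- \frac{19}{33} - \frac{11}{6}\right) - \left(24 - -23\right) = \left(\left(-19\right) \frac{1}{33} - \frac{11}{6}\right) - \left(24 + 23\right) = \left(- \frac{19}{33} - \frac{11}{6}\right) - 47 = - \frac{53}{22} - 47 = - \frac{1087}{22}$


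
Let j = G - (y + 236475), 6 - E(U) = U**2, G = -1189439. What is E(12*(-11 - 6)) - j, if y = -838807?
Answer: 545497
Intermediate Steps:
E(U) = 6 - U**2
j = -587107 (j = -1189439 - (-838807 + 236475) = -1189439 - 1*(-602332) = -1189439 + 602332 = -587107)
E(12*(-11 - 6)) - j = (6 - (12*(-11 - 6))**2) - 1*(-587107) = (6 - (12*(-17))**2) + 587107 = (6 - 1*(-204)**2) + 587107 = (6 - 1*41616) + 587107 = (6 - 41616) + 587107 = -41610 + 587107 = 545497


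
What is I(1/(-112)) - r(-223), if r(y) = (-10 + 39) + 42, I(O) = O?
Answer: -7953/112 ≈ -71.009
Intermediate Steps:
r(y) = 71 (r(y) = 29 + 42 = 71)
I(1/(-112)) - r(-223) = 1/(-112) - 1*71 = -1/112 - 71 = -7953/112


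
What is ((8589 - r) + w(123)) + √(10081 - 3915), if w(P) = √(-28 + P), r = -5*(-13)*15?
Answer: 7614 + √95 + √6166 ≈ 7702.3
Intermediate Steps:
r = 975 (r = 65*15 = 975)
((8589 - r) + w(123)) + √(10081 - 3915) = ((8589 - 1*975) + √(-28 + 123)) + √(10081 - 3915) = ((8589 - 975) + √95) + √6166 = (7614 + √95) + √6166 = 7614 + √95 + √6166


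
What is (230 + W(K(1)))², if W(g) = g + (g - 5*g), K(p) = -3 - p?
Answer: 58564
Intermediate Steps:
W(g) = -3*g (W(g) = g - 4*g = -3*g)
(230 + W(K(1)))² = (230 - 3*(-3 - 1*1))² = (230 - 3*(-3 - 1))² = (230 - 3*(-4))² = (230 + 12)² = 242² = 58564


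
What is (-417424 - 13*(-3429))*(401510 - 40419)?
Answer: -134631696077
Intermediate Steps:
(-417424 - 13*(-3429))*(401510 - 40419) = (-417424 + 44577)*361091 = -372847*361091 = -134631696077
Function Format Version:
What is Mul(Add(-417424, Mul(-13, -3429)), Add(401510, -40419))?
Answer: -134631696077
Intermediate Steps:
Mul(Add(-417424, Mul(-13, -3429)), Add(401510, -40419)) = Mul(Add(-417424, 44577), 361091) = Mul(-372847, 361091) = -134631696077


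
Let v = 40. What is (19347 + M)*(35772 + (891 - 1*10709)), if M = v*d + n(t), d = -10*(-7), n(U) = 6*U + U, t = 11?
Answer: 576801696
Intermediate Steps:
n(U) = 7*U
d = 70
M = 2877 (M = 40*70 + 7*11 = 2800 + 77 = 2877)
(19347 + M)*(35772 + (891 - 1*10709)) = (19347 + 2877)*(35772 + (891 - 1*10709)) = 22224*(35772 + (891 - 10709)) = 22224*(35772 - 9818) = 22224*25954 = 576801696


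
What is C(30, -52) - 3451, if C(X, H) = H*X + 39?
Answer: -4972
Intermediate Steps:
C(X, H) = 39 + H*X
C(30, -52) - 3451 = (39 - 52*30) - 3451 = (39 - 1560) - 3451 = -1521 - 3451 = -4972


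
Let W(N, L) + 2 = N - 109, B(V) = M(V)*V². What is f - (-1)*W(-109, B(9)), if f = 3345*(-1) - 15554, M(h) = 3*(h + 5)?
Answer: -19119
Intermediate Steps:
M(h) = 15 + 3*h (M(h) = 3*(5 + h) = 15 + 3*h)
B(V) = V²*(15 + 3*V) (B(V) = (15 + 3*V)*V² = V²*(15 + 3*V))
W(N, L) = -111 + N (W(N, L) = -2 + (N - 109) = -2 + (-109 + N) = -111 + N)
f = -18899 (f = -3345 - 15554 = -18899)
f - (-1)*W(-109, B(9)) = -18899 - (-1)*(-111 - 109) = -18899 - (-1)*(-220) = -18899 - 1*220 = -18899 - 220 = -19119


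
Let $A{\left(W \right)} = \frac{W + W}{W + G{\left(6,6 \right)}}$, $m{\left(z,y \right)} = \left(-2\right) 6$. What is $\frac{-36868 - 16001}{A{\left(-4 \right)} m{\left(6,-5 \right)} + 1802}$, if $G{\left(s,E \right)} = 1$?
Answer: $- \frac{17623}{590} \approx -29.869$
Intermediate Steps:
$m{\left(z,y \right)} = -12$
$A{\left(W \right)} = \frac{2 W}{1 + W}$ ($A{\left(W \right)} = \frac{W + W}{W + 1} = \frac{2 W}{1 + W}$)
$\frac{-36868 - 16001}{A{\left(-4 \right)} m{\left(6,-5 \right)} + 1802} = \frac{-36868 - 16001}{2 \left(-4\right) \frac{1}{1 - 4} \left(-12\right) + 1802} = - \frac{52869}{2 \left(-4\right) \frac{1}{-3} \left(-12\right) + 1802} = - \frac{52869}{2 \left(-4\right) \left(- \frac{1}{3}\right) \left(-12\right) + 1802} = - \frac{52869}{\frac{8}{3} \left(-12\right) + 1802} = - \frac{52869}{-32 + 1802} = - \frac{52869}{1770} = \left(-52869\right) \frac{1}{1770} = - \frac{17623}{590}$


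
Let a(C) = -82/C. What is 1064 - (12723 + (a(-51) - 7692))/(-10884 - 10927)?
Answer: 1183808767/1112361 ≈ 1064.2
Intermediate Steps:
1064 - (12723 + (a(-51) - 7692))/(-10884 - 10927) = 1064 - (12723 + (-82/(-51) - 7692))/(-10884 - 10927) = 1064 - (12723 + (-82*(-1/51) - 7692))/(-21811) = 1064 - (12723 + (82/51 - 7692))*(-1)/21811 = 1064 - (12723 - 392210/51)*(-1)/21811 = 1064 - 256663*(-1)/(51*21811) = 1064 - 1*(-256663/1112361) = 1064 + 256663/1112361 = 1183808767/1112361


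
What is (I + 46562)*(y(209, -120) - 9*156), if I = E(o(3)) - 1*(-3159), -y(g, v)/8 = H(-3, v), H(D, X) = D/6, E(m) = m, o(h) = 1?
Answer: -69610800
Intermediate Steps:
H(D, X) = D/6 (H(D, X) = D*(1/6) = D/6)
y(g, v) = 4 (y(g, v) = -4*(-3)/3 = -8*(-1/2) = 4)
I = 3160 (I = 1 - 1*(-3159) = 1 + 3159 = 3160)
(I + 46562)*(y(209, -120) - 9*156) = (3160 + 46562)*(4 - 9*156) = 49722*(4 - 1404) = 49722*(-1400) = -69610800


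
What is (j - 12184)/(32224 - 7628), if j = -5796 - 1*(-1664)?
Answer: -4079/6149 ≈ -0.66336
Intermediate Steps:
j = -4132 (j = -5796 + 1664 = -4132)
(j - 12184)/(32224 - 7628) = (-4132 - 12184)/(32224 - 7628) = -16316/24596 = -16316*1/24596 = -4079/6149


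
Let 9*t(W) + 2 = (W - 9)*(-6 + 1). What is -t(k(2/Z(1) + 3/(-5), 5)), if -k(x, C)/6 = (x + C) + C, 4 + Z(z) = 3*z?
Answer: -265/9 ≈ -29.444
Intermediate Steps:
Z(z) = -4 + 3*z
k(x, C) = -12*C - 6*x (k(x, C) = -6*((x + C) + C) = -6*((C + x) + C) = -6*(x + 2*C) = -12*C - 6*x)
t(W) = 43/9 - 5*W/9 (t(W) = -2/9 + ((W - 9)*(-6 + 1))/9 = -2/9 + ((-9 + W)*(-5))/9 = -2/9 + (45 - 5*W)/9 = -2/9 + (5 - 5*W/9) = 43/9 - 5*W/9)
-t(k(2/Z(1) + 3/(-5), 5)) = -(43/9 - 5*(-12*5 - 6*(2/(-4 + 3*1) + 3/(-5)))/9) = -(43/9 - 5*(-60 - 6*(2/(-4 + 3) + 3*(-1/5)))/9) = -(43/9 - 5*(-60 - 6*(2/(-1) - 3/5))/9) = -(43/9 - 5*(-60 - 6*(2*(-1) - 3/5))/9) = -(43/9 - 5*(-60 - 6*(-2 - 3/5))/9) = -(43/9 - 5*(-60 - 6*(-13/5))/9) = -(43/9 - 5*(-60 + 78/5)/9) = -(43/9 - 5/9*(-222/5)) = -(43/9 + 74/3) = -1*265/9 = -265/9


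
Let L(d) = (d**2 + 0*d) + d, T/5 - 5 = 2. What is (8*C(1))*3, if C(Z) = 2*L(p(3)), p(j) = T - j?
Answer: 50688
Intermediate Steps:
T = 35 (T = 25 + 5*2 = 25 + 10 = 35)
p(j) = 35 - j
L(d) = d + d**2 (L(d) = (d**2 + 0) + d = d**2 + d = d + d**2)
C(Z) = 2112 (C(Z) = 2*((35 - 1*3)*(1 + (35 - 1*3))) = 2*((35 - 3)*(1 + (35 - 3))) = 2*(32*(1 + 32)) = 2*(32*33) = 2*1056 = 2112)
(8*C(1))*3 = (8*2112)*3 = 16896*3 = 50688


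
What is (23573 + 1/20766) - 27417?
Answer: -79824503/20766 ≈ -3844.0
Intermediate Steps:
(23573 + 1/20766) - 27417 = 489516919/20766 - 27417 = -79824503/20766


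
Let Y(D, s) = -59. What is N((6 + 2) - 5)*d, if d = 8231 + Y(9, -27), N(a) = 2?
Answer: 16344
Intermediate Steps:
d = 8172 (d = 8231 - 59 = 8172)
N((6 + 2) - 5)*d = 2*8172 = 16344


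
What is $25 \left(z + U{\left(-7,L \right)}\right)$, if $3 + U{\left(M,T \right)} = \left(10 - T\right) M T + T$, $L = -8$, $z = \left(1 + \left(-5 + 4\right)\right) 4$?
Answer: $24925$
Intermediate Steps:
$z = 0$ ($z = \left(1 - 1\right) 4 = 0 \cdot 4 = 0$)
$U{\left(M,T \right)} = -3 + T + M T \left(10 - T\right)$ ($U{\left(M,T \right)} = -3 + \left(\left(10 - T\right) M T + T\right) = -3 + \left(M \left(10 - T\right) T + T\right) = -3 + \left(M T \left(10 - T\right) + T\right) = -3 + \left(T + M T \left(10 - T\right)\right) = -3 + T + M T \left(10 - T\right)$)
$25 \left(z + U{\left(-7,L \right)}\right) = 25 \left(0 - \left(11 - 560 - 448\right)\right) = 25 \left(0 - \left(-549 - 448\right)\right) = 25 \left(0 + \left(-3 - 8 + 448 + 560\right)\right) = 25 \left(0 + 997\right) = 25 \cdot 997 = 24925$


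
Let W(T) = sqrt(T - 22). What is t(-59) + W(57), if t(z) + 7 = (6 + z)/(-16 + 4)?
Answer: -31/12 + sqrt(35) ≈ 3.3327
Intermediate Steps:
t(z) = -15/2 - z/12 (t(z) = -7 + (6 + z)/(-16 + 4) = -7 + (6 + z)/(-12) = -7 + (6 + z)*(-1/12) = -7 + (-1/2 - z/12) = -15/2 - z/12)
W(T) = sqrt(-22 + T)
t(-59) + W(57) = (-15/2 - 1/12*(-59)) + sqrt(-22 + 57) = (-15/2 + 59/12) + sqrt(35) = -31/12 + sqrt(35)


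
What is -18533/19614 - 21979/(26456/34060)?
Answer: -917726479963/32431749 ≈ -28297.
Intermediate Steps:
-18533/19614 - 21979/(26456/34060) = -18533*1/19614 - 21979/(26456*(1/34060)) = -18533/19614 - 21979/6614/8515 = -18533/19614 - 21979*8515/6614 = -18533/19614 - 187151185/6614 = -917726479963/32431749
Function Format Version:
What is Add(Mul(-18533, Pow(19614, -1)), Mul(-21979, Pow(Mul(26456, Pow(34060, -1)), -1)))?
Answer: Rational(-917726479963, 32431749) ≈ -28297.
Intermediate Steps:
Add(Mul(-18533, Pow(19614, -1)), Mul(-21979, Pow(Mul(26456, Pow(34060, -1)), -1))) = Add(Mul(-18533, Rational(1, 19614)), Mul(-21979, Pow(Mul(26456, Rational(1, 34060)), -1))) = Add(Rational(-18533, 19614), Mul(-21979, Pow(Rational(6614, 8515), -1))) = Add(Rational(-18533, 19614), Mul(-21979, Rational(8515, 6614))) = Add(Rational(-18533, 19614), Rational(-187151185, 6614)) = Rational(-917726479963, 32431749)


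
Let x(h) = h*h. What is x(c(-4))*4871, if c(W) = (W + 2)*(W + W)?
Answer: 1246976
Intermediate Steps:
c(W) = 2*W*(2 + W) (c(W) = (2 + W)*(2*W) = 2*W*(2 + W))
x(h) = h²
x(c(-4))*4871 = (2*(-4)*(2 - 4))²*4871 = (2*(-4)*(-2))²*4871 = 16²*4871 = 256*4871 = 1246976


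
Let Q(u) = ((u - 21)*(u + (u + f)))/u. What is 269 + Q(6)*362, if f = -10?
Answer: -1541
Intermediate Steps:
Q(u) = (-21 + u)*(-10 + 2*u)/u (Q(u) = ((u - 21)*(u + (u - 10)))/u = ((-21 + u)*(u + (-10 + u)))/u = ((-21 + u)*(-10 + 2*u))/u = (-21 + u)*(-10 + 2*u)/u)
269 + Q(6)*362 = 269 + (-52 + 2*6 + 210/6)*362 = 269 + (-52 + 12 + 210*(⅙))*362 = 269 + (-52 + 12 + 35)*362 = 269 - 5*362 = 269 - 1810 = -1541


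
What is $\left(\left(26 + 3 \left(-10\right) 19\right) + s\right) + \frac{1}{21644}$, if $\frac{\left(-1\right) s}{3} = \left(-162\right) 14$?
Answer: $\frac{135491441}{21644} \approx 6260.0$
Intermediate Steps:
$s = 6804$ ($s = - 3 \left(\left(-162\right) 14\right) = \left(-3\right) \left(-2268\right) = 6804$)
$\left(\left(26 + 3 \left(-10\right) 19\right) + s\right) + \frac{1}{21644} = \left(\left(26 + 3 \left(-10\right) 19\right) + 6804\right) + \frac{1}{21644} = \left(\left(26 - 570\right) + 6804\right) + \frac{1}{21644} = \left(-544 + 6804\right) + \frac{1}{21644} = 6260 + \frac{1}{21644} = \frac{135491441}{21644}$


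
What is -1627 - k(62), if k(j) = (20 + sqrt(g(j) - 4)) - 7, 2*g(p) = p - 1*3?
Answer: -1640 - sqrt(102)/2 ≈ -1645.1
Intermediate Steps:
g(p) = -3/2 + p/2 (g(p) = (p - 1*3)/2 = (p - 3)/2 = (-3 + p)/2 = -3/2 + p/2)
k(j) = 13 + sqrt(-11/2 + j/2) (k(j) = (20 + sqrt((-3/2 + j/2) - 4)) - 7 = (20 + sqrt(-11/2 + j/2)) - 7 = 13 + sqrt(-11/2 + j/2))
-1627 - k(62) = -1627 - (13 + sqrt(-22 + 2*62)/2) = -1627 - (13 + sqrt(-22 + 124)/2) = -1627 - (13 + sqrt(102)/2) = -1627 + (-13 - sqrt(102)/2) = -1640 - sqrt(102)/2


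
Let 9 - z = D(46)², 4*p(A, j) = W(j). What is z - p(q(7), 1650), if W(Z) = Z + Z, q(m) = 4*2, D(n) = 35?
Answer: -2041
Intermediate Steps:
q(m) = 8
W(Z) = 2*Z
p(A, j) = j/2 (p(A, j) = (2*j)/4 = j/2)
z = -1216 (z = 9 - 1*35² = 9 - 1*1225 = 9 - 1225 = -1216)
z - p(q(7), 1650) = -1216 - 1650/2 = -1216 - 1*825 = -1216 - 825 = -2041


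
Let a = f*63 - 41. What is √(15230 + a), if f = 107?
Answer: √21930 ≈ 148.09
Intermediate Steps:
a = 6700 (a = 107*63 - 41 = 6741 - 41 = 6700)
√(15230 + a) = √(15230 + 6700) = √21930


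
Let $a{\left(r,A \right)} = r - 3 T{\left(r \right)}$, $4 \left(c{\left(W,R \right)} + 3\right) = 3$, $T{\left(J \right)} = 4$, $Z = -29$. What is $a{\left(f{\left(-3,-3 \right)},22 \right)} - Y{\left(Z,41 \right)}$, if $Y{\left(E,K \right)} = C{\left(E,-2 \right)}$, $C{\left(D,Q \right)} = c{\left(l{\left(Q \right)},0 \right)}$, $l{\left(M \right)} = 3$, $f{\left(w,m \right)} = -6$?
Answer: $- \frac{63}{4} \approx -15.75$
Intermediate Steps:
$c{\left(W,R \right)} = - \frac{9}{4}$ ($c{\left(W,R \right)} = -3 + \frac{1}{4} \cdot 3 = -3 + \frac{3}{4} = - \frac{9}{4}$)
$a{\left(r,A \right)} = -12 + r$ ($a{\left(r,A \right)} = r - 12 = -12 + r$)
$C{\left(D,Q \right)} = - \frac{9}{4}$
$Y{\left(E,K \right)} = - \frac{9}{4}$
$a{\left(f{\left(-3,-3 \right)},22 \right)} - Y{\left(Z,41 \right)} = \left(-12 - 6\right) - - \frac{9}{4} = -18 + \frac{9}{4} = - \frac{63}{4}$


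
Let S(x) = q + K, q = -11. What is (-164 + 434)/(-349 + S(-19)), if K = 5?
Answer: -54/71 ≈ -0.76056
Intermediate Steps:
S(x) = -6 (S(x) = -11 + 5 = -6)
(-164 + 434)/(-349 + S(-19)) = (-164 + 434)/(-349 - 6) = 270/(-355) = 270*(-1/355) = -54/71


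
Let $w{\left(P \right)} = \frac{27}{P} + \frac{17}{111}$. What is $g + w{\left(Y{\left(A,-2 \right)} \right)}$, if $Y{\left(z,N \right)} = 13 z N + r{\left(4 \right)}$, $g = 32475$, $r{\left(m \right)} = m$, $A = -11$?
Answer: $\frac{1045378177}{32190} \approx 32475.0$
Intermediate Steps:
$Y{\left(z,N \right)} = 4 + 13 N z$ ($Y{\left(z,N \right)} = 13 z N + 4 = 13 N z + 4 = 4 + 13 N z$)
$w{\left(P \right)} = \frac{17}{111} + \frac{27}{P}$ ($w{\left(P \right)} = \frac{27}{P} + 17 \cdot \frac{1}{111} = \frac{27}{P} + \frac{17}{111} = \frac{17}{111} + \frac{27}{P}$)
$g + w{\left(Y{\left(A,-2 \right)} \right)} = 32475 + \left(\frac{17}{111} + \frac{27}{4 + 13 \left(-2\right) \left(-11\right)}\right) = 32475 + \left(\frac{17}{111} + \frac{27}{4 + 286}\right) = 32475 + \left(\frac{17}{111} + \frac{27}{290}\right) = 32475 + \frac{7927}{32190} = \frac{1045378177}{32190}$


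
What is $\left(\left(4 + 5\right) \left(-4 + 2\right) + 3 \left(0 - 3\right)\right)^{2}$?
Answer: $729$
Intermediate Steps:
$\left(\left(4 + 5\right) \left(-4 + 2\right) + 3 \left(0 - 3\right)\right)^{2} = \left(9 \left(-2\right) + 3 \left(-3\right)\right)^{2} = \left(-18 - 9\right)^{2} = \left(-27\right)^{2} = 729$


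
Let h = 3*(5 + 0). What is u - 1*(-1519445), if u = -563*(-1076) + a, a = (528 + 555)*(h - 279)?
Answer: 1839321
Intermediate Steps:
h = 15 (h = 3*5 = 15)
a = -285912 (a = (528 + 555)*(15 - 279) = 1083*(-264) = -285912)
u = 319876 (u = -563*(-1076) - 285912 = 605788 - 285912 = 319876)
u - 1*(-1519445) = 319876 - 1*(-1519445) = 319876 + 1519445 = 1839321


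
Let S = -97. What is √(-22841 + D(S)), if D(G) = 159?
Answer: I*√22682 ≈ 150.61*I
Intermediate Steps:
√(-22841 + D(S)) = √(-22841 + 159) = √(-22682) = I*√22682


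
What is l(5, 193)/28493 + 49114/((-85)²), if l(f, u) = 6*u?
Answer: 1407771752/205861925 ≈ 6.8384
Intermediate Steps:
l(5, 193)/28493 + 49114/((-85)²) = (6*193)/28493 + 49114/((-85)²) = 1158*(1/28493) + 49114/7225 = 1158/28493 + 49114*(1/7225) = 1158/28493 + 49114/7225 = 1407771752/205861925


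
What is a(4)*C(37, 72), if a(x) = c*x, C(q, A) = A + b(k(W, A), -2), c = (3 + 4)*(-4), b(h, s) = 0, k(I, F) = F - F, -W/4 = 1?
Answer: -8064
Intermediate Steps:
W = -4 (W = -4*1 = -4)
k(I, F) = 0
c = -28 (c = 7*(-4) = -28)
C(q, A) = A (C(q, A) = A + 0 = A)
a(x) = -28*x
a(4)*C(37, 72) = -28*4*72 = -112*72 = -8064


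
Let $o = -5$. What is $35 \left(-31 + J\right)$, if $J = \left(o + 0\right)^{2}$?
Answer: $-210$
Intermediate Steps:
$J = 25$ ($J = \left(-5 + 0\right)^{2} = \left(-5\right)^{2} = 25$)
$35 \left(-31 + J\right) = 35 \left(-31 + 25\right) = 35 \left(-6\right) = -210$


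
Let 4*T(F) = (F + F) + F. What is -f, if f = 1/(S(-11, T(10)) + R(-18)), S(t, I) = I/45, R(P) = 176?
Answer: -6/1057 ≈ -0.0056764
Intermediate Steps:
T(F) = 3*F/4 (T(F) = ((F + F) + F)/4 = (2*F + F)/4 = (3*F)/4 = 3*F/4)
S(t, I) = I/45 (S(t, I) = I*(1/45) = I/45)
f = 6/1057 (f = 1/(((3/4)*10)/45 + 176) = 1/((1/45)*(15/2) + 176) = 1/(1/6 + 176) = 1/(1057/6) = 6/1057 ≈ 0.0056764)
-f = -1*6/1057 = -6/1057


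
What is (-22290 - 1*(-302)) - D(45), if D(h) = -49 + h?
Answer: -21984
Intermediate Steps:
(-22290 - 1*(-302)) - D(45) = (-22290 - 1*(-302)) - (-49 + 45) = (-22290 + 302) - 1*(-4) = -21988 + 4 = -21984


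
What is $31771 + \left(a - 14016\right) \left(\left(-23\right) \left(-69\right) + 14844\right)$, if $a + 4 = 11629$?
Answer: $-39254750$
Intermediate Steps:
$a = 11625$ ($a = -4 + 11629 = 11625$)
$31771 + \left(a - 14016\right) \left(\left(-23\right) \left(-69\right) + 14844\right) = 31771 + \left(11625 - 14016\right) \left(\left(-23\right) \left(-69\right) + 14844\right) = 31771 - 2391 \left(1587 + 14844\right) = 31771 - 39286521 = -39254750$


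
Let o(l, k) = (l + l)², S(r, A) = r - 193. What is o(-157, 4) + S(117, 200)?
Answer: 98520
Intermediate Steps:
S(r, A) = -193 + r
o(l, k) = 4*l² (o(l, k) = (2*l)² = 4*l²)
o(-157, 4) + S(117, 200) = 4*(-157)² + (-193 + 117) = 4*24649 - 76 = 98596 - 76 = 98520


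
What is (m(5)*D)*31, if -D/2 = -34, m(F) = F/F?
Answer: 2108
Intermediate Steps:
m(F) = 1
D = 68 (D = -2*(-34) = 68)
(m(5)*D)*31 = (1*68)*31 = 68*31 = 2108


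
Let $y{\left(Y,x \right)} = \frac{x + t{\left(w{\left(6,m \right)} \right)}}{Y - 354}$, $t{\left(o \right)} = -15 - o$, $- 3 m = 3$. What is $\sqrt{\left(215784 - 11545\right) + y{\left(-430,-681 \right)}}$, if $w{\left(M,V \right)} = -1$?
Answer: $\frac{\sqrt{160124071}}{28} \approx 451.93$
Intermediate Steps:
$m = -1$ ($m = \left(- \frac{1}{3}\right) 3 = -1$)
$y{\left(Y,x \right)} = \frac{-14 + x}{-354 + Y}$ ($y{\left(Y,x \right)} = \frac{x - 14}{Y - 354} = \frac{x + \left(-15 + 1\right)}{-354 + Y} = \frac{x - 14}{-354 + Y} = \frac{-14 + x}{-354 + Y}$)
$\sqrt{\left(215784 - 11545\right) + y{\left(-430,-681 \right)}} = \sqrt{\left(215784 - 11545\right) + \frac{-14 - 681}{-354 - 430}} = \sqrt{204239 + \frac{1}{-784} \left(-695\right)} = \sqrt{204239 - - \frac{695}{784}} = \sqrt{204239 + \frac{695}{784}} = \sqrt{\frac{160124071}{784}} = \frac{\sqrt{160124071}}{28}$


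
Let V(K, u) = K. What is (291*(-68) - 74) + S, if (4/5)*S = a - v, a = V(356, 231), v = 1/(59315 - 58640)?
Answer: -10485181/540 ≈ -19417.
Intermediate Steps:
v = 1/675 ≈ 0.0014815
a = 356
S = 240299/540 (S = 5*(356 - 1*1/675)/4 = 5*(356 - 1/675)/4 = (5/4)*(240299/675) = 240299/540 ≈ 445.00)
(291*(-68) - 74) + S = (291*(-68) - 74) + 240299/540 = (-19788 - 74) + 240299/540 = -19862 + 240299/540 = -10485181/540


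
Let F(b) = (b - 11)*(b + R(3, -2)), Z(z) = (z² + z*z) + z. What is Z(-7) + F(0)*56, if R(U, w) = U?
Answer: -1757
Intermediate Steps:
Z(z) = z + 2*z² (Z(z) = (z² + z²) + z = 2*z² + z = z + 2*z²)
F(b) = (-11 + b)*(3 + b) (F(b) = (b - 11)*(b + 3) = (-11 + b)*(3 + b))
Z(-7) + F(0)*56 = -7*(1 + 2*(-7)) + (-33 + 0² - 8*0)*56 = -7*(1 - 14) + (-33 + 0 + 0)*56 = -7*(-13) - 33*56 = 91 - 1848 = -1757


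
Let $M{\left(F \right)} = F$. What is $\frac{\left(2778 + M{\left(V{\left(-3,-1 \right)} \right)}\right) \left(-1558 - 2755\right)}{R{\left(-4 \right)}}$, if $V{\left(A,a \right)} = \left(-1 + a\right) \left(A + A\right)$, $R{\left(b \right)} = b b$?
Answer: $- \frac{6016635}{8} \approx -7.5208 \cdot 10^{5}$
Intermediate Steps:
$R{\left(b \right)} = b^{2}$
$V{\left(A,a \right)} = 2 A \left(-1 + a\right)$ ($V{\left(A,a \right)} = \left(-1 + a\right) 2 A = 2 A \left(-1 + a\right)$)
$\frac{\left(2778 + M{\left(V{\left(-3,-1 \right)} \right)}\right) \left(-1558 - 2755\right)}{R{\left(-4 \right)}} = \frac{\left(2778 + 2 \left(-3\right) \left(-1 - 1\right)\right) \left(-1558 - 2755\right)}{\left(-4\right)^{2}} = \frac{\left(2778 + 2 \left(-3\right) \left(-2\right)\right) \left(-4313\right)}{16} = \frac{\left(2778 + 12\right) \left(-4313\right)}{16} = \frac{2790 \left(-4313\right)}{16} = \frac{1}{16} \left(-12033270\right) = - \frac{6016635}{8}$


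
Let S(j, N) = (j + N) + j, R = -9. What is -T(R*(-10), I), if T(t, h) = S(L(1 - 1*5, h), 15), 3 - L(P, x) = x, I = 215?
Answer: 409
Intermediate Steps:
L(P, x) = 3 - x
S(j, N) = N + 2*j (S(j, N) = (N + j) + j = N + 2*j)
T(t, h) = 21 - 2*h (T(t, h) = 15 + 2*(3 - h) = 15 + (6 - 2*h) = 21 - 2*h)
-T(R*(-10), I) = -(21 - 2*215) = -(21 - 430) = -1*(-409) = 409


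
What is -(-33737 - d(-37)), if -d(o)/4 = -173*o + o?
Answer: 8281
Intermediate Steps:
d(o) = 688*o (d(o) = -4*(-173*o + o) = -(-688)*o = 688*o)
-(-33737 - d(-37)) = -(-33737 - 688*(-37)) = -(-33737 - 1*(-25456)) = -(-33737 + 25456) = -1*(-8281) = 8281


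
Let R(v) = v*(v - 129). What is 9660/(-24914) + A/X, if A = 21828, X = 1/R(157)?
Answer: 1195322491986/12457 ≈ 9.5956e+7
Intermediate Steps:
R(v) = v*(-129 + v)
X = 1/4396 (X = 1/(157*(-129 + 157)) = 1/(157*28) = 1/4396 ≈ 0.00022748)
9660/(-24914) + A/X = 9660/(-24914) + 21828/(1/4396) = 9660*(-1/24914) + 21828*4396 = -4830/12457 + 95955888 = 1195322491986/12457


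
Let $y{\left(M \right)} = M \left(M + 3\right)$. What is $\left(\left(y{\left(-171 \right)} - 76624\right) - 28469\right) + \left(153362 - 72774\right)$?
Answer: $4223$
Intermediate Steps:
$y{\left(M \right)} = M \left(3 + M\right)$
$\left(\left(y{\left(-171 \right)} - 76624\right) - 28469\right) + \left(153362 - 72774\right) = \left(\left(- 171 \left(3 - 171\right) - 76624\right) - 28469\right) + \left(153362 - 72774\right) = \left(\left(\left(-171\right) \left(-168\right) - 76624\right) - 28469\right) + 80588 = \left(\left(28728 - 76624\right) - 28469\right) + 80588 = \left(-47896 - 28469\right) + 80588 = -76365 + 80588 = 4223$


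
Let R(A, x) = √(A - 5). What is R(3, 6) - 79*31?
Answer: -2449 + I*√2 ≈ -2449.0 + 1.4142*I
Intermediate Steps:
R(A, x) = √(-5 + A)
R(3, 6) - 79*31 = √(-5 + 3) - 79*31 = √(-2) - 2449 = I*√2 - 2449 = -2449 + I*√2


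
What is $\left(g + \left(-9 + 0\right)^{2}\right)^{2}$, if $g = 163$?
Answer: $59536$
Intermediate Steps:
$\left(g + \left(-9 + 0\right)^{2}\right)^{2} = \left(163 + \left(-9 + 0\right)^{2}\right)^{2} = \left(163 + \left(-9\right)^{2}\right)^{2} = \left(163 + 81\right)^{2} = 244^{2} = 59536$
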